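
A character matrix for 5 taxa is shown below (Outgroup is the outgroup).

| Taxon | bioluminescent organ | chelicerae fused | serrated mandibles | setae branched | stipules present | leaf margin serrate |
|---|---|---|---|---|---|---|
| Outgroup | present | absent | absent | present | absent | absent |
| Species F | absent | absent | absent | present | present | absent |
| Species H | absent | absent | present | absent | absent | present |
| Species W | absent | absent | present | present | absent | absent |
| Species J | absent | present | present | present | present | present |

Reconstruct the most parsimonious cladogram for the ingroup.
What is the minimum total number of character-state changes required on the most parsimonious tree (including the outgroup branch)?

Character polarity is set by the outgroup: the derived state is whichever differs from the outgroup's state, so for bioluminescent organ, setae branched the derived state is 'absent', and for the remaining characters it is 'present'.
bioluminescent organ (derived state 'absent') is shared by all ingroup taxa — unites the whole ingroup.
chelicerae fused: derived state 'present' in Species J only — an autapomorphy, so it tells us nothing about relationships among taxa.
Only Species H, Species J, and Species W show the derived state 'present' for serrated mandibles, supporting them as a clade.
setae branched: derived state 'absent' in Species H only — an autapomorphy, so it tells us nothing about relationships among taxa.
stipules present groups Species F and Species J, which is incompatible with the clades supported by the remaining characters; treating it as convergent (homoplasy) costs fewer steps than any alternative tree.
Only Species H and Species J show the derived state 'present' for leaf margin serrate, supporting them as a clade.
Most parsimonious ingroup topology: (Species F,((Species H,Species J),Species W)).
Changes per character on this tree: bioluminescent organ: 1; chelicerae fused: 1; serrated mandibles: 1; setae branched: 1; stipules present: 2; leaf margin serrate: 1.
Total = 7.

7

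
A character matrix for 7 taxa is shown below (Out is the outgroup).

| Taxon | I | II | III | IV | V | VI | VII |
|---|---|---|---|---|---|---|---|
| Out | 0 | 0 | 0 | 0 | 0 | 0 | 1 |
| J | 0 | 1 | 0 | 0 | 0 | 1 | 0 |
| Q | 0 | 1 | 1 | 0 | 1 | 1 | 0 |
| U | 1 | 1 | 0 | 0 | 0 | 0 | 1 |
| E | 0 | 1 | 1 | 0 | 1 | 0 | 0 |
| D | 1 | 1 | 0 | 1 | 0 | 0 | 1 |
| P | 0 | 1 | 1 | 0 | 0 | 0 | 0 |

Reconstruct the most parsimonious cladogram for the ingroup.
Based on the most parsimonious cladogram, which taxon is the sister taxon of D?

U

Character polarity is set by the outgroup: the derived state is whichever differs from the outgroup's state, so for VII the derived state is '0', and for the remaining characters it is '1'.
Only D and U show the derived state '1' for I, supporting them as a clade.
All ingroup taxa share the derived state '1' for II; it defines the ingroup but does not resolve relationships within it.
III: derived state '1' in E, P, and Q only — synapomorphy for {E, P, Q}.
IV (derived state '1') is unique to D (autapomorphy; uninformative for grouping).
Only E and Q show the derived state '1' for V, supporting them as a clade.
VI (state '1') occurs in J and Q but conflicts with the nesting implied by the other characters — most parsimoniously interpreted as homoplasy.
VII (derived state '0') is shared by E, J, P, and Q — a synapomorphy uniting that clade.
Most parsimonious ingroup topology: ((J,((Q,E),P)),(U,D)).
D and U form a cherry on this tree, so they are sister taxa.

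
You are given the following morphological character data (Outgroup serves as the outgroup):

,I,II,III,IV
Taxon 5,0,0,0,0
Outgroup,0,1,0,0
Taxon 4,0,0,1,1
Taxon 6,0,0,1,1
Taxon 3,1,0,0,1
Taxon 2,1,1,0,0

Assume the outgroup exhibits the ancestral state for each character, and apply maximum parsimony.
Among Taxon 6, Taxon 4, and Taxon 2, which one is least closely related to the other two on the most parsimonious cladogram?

Character polarity is set by the outgroup: the derived state is whichever differs from the outgroup's state, so for II the derived state is '0', and for the remaining characters it is '1'.
I (state '1') occurs in Taxon 2 and Taxon 3 but conflicts with the nesting implied by the other characters — most parsimoniously interpreted as homoplasy.
Only Taxon 3, Taxon 4, Taxon 5, and Taxon 6 show the derived state '0' for II, supporting them as a clade.
III: derived state '1' in Taxon 4 and Taxon 6 only — synapomorphy for {Taxon 4, Taxon 6}.
Only Taxon 3, Taxon 4, and Taxon 6 show the derived state '1' for IV, supporting them as a clade.
Most parsimonious ingroup topology: ((((Taxon 6,Taxon 4),Taxon 3),Taxon 5),Taxon 2).
Taxon 6 and Taxon 4 share a more recent common ancestor with each other than either does with Taxon 2, so Taxon 2 is the least closely related of the three.

Taxon 2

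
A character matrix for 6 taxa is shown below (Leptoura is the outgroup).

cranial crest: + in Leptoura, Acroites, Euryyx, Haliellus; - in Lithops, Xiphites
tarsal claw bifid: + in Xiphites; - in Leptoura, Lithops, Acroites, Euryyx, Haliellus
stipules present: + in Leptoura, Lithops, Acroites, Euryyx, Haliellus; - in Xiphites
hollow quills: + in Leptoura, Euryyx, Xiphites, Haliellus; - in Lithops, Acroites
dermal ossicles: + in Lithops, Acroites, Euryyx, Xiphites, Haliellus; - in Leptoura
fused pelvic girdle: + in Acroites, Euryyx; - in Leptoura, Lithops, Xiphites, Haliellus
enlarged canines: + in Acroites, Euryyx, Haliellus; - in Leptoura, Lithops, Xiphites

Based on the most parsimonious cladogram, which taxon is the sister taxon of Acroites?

Character polarity is set by the outgroup: the derived state is whichever differs from the outgroup's state, so for cranial crest, stipules present, hollow quills the derived state is '-', and for the remaining characters it is '+'.
cranial crest: derived state '-' in Lithops and Xiphites only — synapomorphy for {Lithops, Xiphites}.
tarsal claw bifid: derived state '+' in Xiphites only — an autapomorphy, so it tells us nothing about relationships among taxa.
stipules present (derived state '-') is unique to Xiphites (autapomorphy; uninformative for grouping).
hollow quills (state '-') occurs in Acroites and Lithops but conflicts with the nesting implied by the other characters — most parsimoniously interpreted as homoplasy.
dermal ossicles (derived state '+') is shared by all ingroup taxa — unites the whole ingroup.
fused pelvic girdle: derived state '+' in Acroites and Euryyx only — synapomorphy for {Acroites, Euryyx}.
Only Acroites, Euryyx, and Haliellus show the derived state '+' for enlarged canines, supporting them as a clade.
Most parsimonious ingroup topology: ((Lithops,Xiphites),((Acroites,Euryyx),Haliellus)).
Acroites and Euryyx form a cherry on this tree, so they are sister taxa.

Euryyx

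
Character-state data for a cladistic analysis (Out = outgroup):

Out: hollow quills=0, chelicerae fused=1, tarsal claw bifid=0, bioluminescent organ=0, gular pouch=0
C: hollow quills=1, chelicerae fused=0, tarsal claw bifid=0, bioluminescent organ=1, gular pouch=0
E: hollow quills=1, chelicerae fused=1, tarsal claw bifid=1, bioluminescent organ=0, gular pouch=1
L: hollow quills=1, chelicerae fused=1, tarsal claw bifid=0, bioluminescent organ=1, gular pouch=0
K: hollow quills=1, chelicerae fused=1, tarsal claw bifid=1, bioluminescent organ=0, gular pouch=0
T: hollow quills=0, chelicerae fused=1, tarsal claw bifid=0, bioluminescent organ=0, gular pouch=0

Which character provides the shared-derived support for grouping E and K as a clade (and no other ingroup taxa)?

Character polarity is set by the outgroup: the derived state is whichever differs from the outgroup's state, so for chelicerae fused the derived state is '0', and for the remaining characters it is '1'.
hollow quills (derived state '1') is shared by C, E, K, and L — a synapomorphy uniting that clade.
chelicerae fused (derived state '0') is unique to C (autapomorphy; uninformative for grouping).
Only E and K show the derived state '1' for tarsal claw bifid, supporting them as a clade.
bioluminescent organ (derived state '1') is shared by C and L — a synapomorphy uniting that clade.
gular pouch (derived state '1') is unique to E (autapomorphy; uninformative for grouping).
Most parsimonious ingroup topology: (((C,L),(E,K)),T).
The clade {E, K} is supported by tarsal claw bifid: its derived state '1' occurs in exactly those taxa and in no other taxon (including the outgroup).

tarsal claw bifid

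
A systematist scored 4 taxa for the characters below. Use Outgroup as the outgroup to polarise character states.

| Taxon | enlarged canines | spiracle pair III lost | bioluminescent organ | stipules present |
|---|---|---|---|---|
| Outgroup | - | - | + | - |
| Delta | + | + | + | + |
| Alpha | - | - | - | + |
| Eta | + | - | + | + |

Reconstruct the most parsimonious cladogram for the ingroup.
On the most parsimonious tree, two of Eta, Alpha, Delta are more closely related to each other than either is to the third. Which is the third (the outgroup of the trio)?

Alpha

Character polarity is set by the outgroup: the derived state is whichever differs from the outgroup's state, so for bioluminescent organ the derived state is '-', and for the remaining characters it is '+'.
enlarged canines: derived state '+' in Delta and Eta only — synapomorphy for {Delta, Eta}.
spiracle pair III lost: derived state '+' in Delta only — an autapomorphy, so it tells us nothing about relationships among taxa.
bioluminescent organ: derived state '-' in Alpha only — an autapomorphy, so it tells us nothing about relationships among taxa.
stipules present (derived state '+') is shared by all ingroup taxa — unites the whole ingroup.
Most parsimonious ingroup topology: ((Delta,Eta),Alpha).
Delta and Eta share a more recent common ancestor with each other than either does with Alpha, so Alpha is the least closely related of the three.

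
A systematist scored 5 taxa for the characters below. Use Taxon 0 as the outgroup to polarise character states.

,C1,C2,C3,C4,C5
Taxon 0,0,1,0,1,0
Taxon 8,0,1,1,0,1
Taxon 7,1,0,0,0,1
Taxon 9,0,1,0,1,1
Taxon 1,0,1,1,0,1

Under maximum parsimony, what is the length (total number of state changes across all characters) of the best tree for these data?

Character polarity is set by the outgroup: the derived state is whichever differs from the outgroup's state, so for C2, C4 the derived state is '0', and for the remaining characters it is '1'.
C1 (derived state '1') is unique to Taxon 7 (autapomorphy; uninformative for grouping).
C2: derived state '0' in Taxon 7 only — an autapomorphy, so it tells us nothing about relationships among taxa.
Only Taxon 1 and Taxon 8 show the derived state '1' for C3, supporting them as a clade.
C4 (derived state '0') is shared by Taxon 1, Taxon 7, and Taxon 8 — a synapomorphy uniting that clade.
All ingroup taxa share the derived state '1' for C5; it defines the ingroup but does not resolve relationships within it.
Most parsimonious ingroup topology: (((Taxon 8,Taxon 1),Taxon 7),Taxon 9).
Changes per character on this tree: C1: 1; C2: 1; C3: 1; C4: 1; C5: 1.
Total = 5.

5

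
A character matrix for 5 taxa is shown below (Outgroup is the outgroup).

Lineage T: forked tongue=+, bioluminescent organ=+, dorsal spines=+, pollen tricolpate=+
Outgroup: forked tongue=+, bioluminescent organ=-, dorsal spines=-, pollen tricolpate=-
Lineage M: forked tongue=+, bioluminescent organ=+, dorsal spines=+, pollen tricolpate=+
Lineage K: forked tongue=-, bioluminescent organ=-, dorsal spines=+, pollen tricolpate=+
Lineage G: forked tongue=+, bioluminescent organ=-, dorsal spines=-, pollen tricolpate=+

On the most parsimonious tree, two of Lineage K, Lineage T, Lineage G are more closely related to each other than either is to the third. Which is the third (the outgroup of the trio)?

Character polarity is set by the outgroup: the derived state is whichever differs from the outgroup's state, so for forked tongue the derived state is '-', and for the remaining characters it is '+'.
forked tongue (derived state '-') is unique to Lineage K (autapomorphy; uninformative for grouping).
bioluminescent organ: derived state '+' in Lineage M and Lineage T only — synapomorphy for {Lineage M, Lineage T}.
dorsal spines: derived state '+' in Lineage K, Lineage M, and Lineage T only — synapomorphy for {Lineage K, Lineage M, Lineage T}.
All ingroup taxa share the derived state '+' for pollen tricolpate; it defines the ingroup but does not resolve relationships within it.
Most parsimonious ingroup topology: ((Lineage K,(Lineage T,Lineage M)),Lineage G).
Lineage T and Lineage K share a more recent common ancestor with each other than either does with Lineage G, so Lineage G is the least closely related of the three.

Lineage G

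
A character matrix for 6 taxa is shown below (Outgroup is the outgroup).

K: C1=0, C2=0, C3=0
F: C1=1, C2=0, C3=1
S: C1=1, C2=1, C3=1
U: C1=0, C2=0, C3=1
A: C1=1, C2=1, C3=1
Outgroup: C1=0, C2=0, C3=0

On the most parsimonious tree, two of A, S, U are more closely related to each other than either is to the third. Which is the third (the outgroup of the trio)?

The outgroup has state '0' for every character, so '1' is the derived state throughout.
C1 (derived state '1') is shared by A, F, and S — a synapomorphy uniting that clade.
Only A and S show the derived state '1' for C2, supporting them as a clade.
C3: derived state '1' in A, F, S, and U only — synapomorphy for {A, F, S, U}.
Most parsimonious ingroup topology: ((((S,A),F),U),K).
A and S share a more recent common ancestor with each other than either does with U, so U is the least closely related of the three.

U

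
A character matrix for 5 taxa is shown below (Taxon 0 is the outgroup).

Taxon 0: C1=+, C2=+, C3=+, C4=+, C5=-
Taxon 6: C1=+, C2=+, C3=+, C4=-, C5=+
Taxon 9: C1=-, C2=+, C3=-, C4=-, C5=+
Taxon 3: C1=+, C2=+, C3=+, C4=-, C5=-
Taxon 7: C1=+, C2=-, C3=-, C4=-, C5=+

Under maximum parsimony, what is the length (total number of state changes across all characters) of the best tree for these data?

5

Character polarity is set by the outgroup: the derived state is whichever differs from the outgroup's state, so for C1, C2, C3, C4 the derived state is '-', and for the remaining characters it is '+'.
C1 (derived state '-') is unique to Taxon 9 (autapomorphy; uninformative for grouping).
C2: derived state '-' in Taxon 7 only — an autapomorphy, so it tells us nothing about relationships among taxa.
Only Taxon 7 and Taxon 9 show the derived state '-' for C3, supporting them as a clade.
C4 (derived state '-') is shared by all ingroup taxa — unites the whole ingroup.
C5 (derived state '+') is shared by Taxon 6, Taxon 7, and Taxon 9 — a synapomorphy uniting that clade.
Most parsimonious ingroup topology: ((Taxon 6,(Taxon 9,Taxon 7)),Taxon 3).
Changes per character on this tree: C1: 1; C2: 1; C3: 1; C4: 1; C5: 1.
Total = 5.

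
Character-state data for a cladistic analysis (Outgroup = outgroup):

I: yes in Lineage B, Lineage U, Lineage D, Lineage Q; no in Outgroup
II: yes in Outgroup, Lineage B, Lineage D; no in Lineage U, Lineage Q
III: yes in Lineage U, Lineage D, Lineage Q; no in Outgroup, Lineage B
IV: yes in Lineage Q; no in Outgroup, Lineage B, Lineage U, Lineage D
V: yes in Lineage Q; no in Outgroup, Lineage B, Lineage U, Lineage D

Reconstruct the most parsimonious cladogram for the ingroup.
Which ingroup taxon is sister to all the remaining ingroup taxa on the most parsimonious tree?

Character polarity is set by the outgroup: the derived state is whichever differs from the outgroup's state, so for II the derived state is 'no', and for the remaining characters it is 'yes'.
I (derived state 'yes') is shared by all ingroup taxa — unites the whole ingroup.
Only Lineage Q and Lineage U show the derived state 'no' for II, supporting them as a clade.
III: derived state 'yes' in Lineage D, Lineage Q, and Lineage U only — synapomorphy for {Lineage D, Lineage Q, Lineage U}.
IV: derived state 'yes' in Lineage Q only — an autapomorphy, so it tells us nothing about relationships among taxa.
V (derived state 'yes') is unique to Lineage Q (autapomorphy; uninformative for grouping).
Most parsimonious ingroup topology: (Lineage B,((Lineage U,Lineage Q),Lineage D)).
Lineage B is sister to the clade containing all other ingroup taxa, so it is the earliest-diverging (most basal) ingroup lineage.

Lineage B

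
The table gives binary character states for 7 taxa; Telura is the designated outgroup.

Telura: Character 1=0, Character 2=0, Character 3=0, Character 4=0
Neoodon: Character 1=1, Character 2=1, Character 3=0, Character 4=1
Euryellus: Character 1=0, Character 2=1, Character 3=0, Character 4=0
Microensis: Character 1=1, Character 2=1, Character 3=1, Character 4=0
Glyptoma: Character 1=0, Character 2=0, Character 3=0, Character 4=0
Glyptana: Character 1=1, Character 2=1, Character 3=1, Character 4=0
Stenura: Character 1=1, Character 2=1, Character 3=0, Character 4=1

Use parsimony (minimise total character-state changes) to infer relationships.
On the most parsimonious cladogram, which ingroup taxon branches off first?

Glyptoma

The outgroup has state '0' for every character, so '1' is the derived state throughout.
Only Glyptana, Microensis, Neoodon, and Stenura show the derived state '1' for Character 1, supporting them as a clade.
Character 2 (derived state '1') is shared by Euryellus, Glyptana, Microensis, Neoodon, and Stenura — a synapomorphy uniting that clade.
Character 3 (derived state '1') is shared by Glyptana and Microensis — a synapomorphy uniting that clade.
Character 4 (derived state '1') is shared by Neoodon and Stenura — a synapomorphy uniting that clade.
Most parsimonious ingroup topology: ((((Neoodon,Stenura),(Microensis,Glyptana)),Euryellus),Glyptoma).
Glyptoma is sister to the clade containing all other ingroup taxa, so it is the earliest-diverging (most basal) ingroup lineage.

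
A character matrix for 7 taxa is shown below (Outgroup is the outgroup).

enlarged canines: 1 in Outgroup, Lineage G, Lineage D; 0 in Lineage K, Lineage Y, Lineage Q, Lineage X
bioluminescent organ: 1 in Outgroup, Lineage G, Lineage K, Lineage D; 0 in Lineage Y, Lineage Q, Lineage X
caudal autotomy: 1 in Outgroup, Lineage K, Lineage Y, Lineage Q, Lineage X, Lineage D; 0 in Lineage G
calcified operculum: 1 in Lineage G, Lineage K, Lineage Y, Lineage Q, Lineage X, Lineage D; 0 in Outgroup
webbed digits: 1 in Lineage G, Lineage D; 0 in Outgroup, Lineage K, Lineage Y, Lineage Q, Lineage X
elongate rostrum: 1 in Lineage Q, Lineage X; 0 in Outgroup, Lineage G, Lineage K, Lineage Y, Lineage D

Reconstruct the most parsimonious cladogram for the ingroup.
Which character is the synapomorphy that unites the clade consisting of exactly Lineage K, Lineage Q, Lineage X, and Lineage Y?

enlarged canines

Character polarity is set by the outgroup: the derived state is whichever differs from the outgroup's state, so for enlarged canines, bioluminescent organ, caudal autotomy the derived state is '0', and for the remaining characters it is '1'.
Only Lineage K, Lineage Q, Lineage X, and Lineage Y show the derived state '0' for enlarged canines, supporting them as a clade.
bioluminescent organ: derived state '0' in Lineage Q, Lineage X, and Lineage Y only — synapomorphy for {Lineage Q, Lineage X, Lineage Y}.
caudal autotomy: derived state '0' in Lineage G only — an autapomorphy, so it tells us nothing about relationships among taxa.
All ingroup taxa share the derived state '1' for calcified operculum; it defines the ingroup but does not resolve relationships within it.
webbed digits (derived state '1') is shared by Lineage D and Lineage G — a synapomorphy uniting that clade.
elongate rostrum: derived state '1' in Lineage Q and Lineage X only — synapomorphy for {Lineage Q, Lineage X}.
Most parsimonious ingroup topology: ((Lineage D,Lineage G),(((Lineage X,Lineage Q),Lineage Y),Lineage K)).
The clade {Lineage K, Lineage Q, Lineage X, Lineage Y} is supported by enlarged canines: its derived state '0' occurs in exactly those taxa and in no other taxon (including the outgroup).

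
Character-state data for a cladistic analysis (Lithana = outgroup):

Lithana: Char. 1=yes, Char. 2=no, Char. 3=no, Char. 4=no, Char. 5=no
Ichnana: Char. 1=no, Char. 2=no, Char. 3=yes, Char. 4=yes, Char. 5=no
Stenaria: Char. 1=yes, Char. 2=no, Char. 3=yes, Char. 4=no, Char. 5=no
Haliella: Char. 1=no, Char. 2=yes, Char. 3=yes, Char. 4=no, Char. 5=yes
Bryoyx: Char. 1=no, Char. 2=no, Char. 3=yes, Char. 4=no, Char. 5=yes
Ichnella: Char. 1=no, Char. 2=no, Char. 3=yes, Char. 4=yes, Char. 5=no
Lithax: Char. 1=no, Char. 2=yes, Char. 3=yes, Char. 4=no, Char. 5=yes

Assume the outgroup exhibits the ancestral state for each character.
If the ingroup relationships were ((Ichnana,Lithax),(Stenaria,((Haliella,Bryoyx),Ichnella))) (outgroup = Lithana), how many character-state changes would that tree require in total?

9

Map each character onto ((Ichnana,Lithax),(Stenaria,((Haliella,Bryoyx),Ichnella))) (rooted by Lithana) and count the minimum state changes it requires (Fitch parsimony):
Char. 1: 2; Char. 2: 2; Char. 3: 1; Char. 4: 2; Char. 5: 2.
Total tree length = 9.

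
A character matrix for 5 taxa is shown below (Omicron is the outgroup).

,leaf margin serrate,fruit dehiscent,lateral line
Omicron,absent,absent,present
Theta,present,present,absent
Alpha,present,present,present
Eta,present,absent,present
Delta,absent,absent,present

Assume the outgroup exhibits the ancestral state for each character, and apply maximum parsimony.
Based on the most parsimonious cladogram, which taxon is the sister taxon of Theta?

Character polarity is set by the outgroup: the derived state is whichever differs from the outgroup's state, so for lateral line the derived state is 'absent', and for the remaining characters it is 'present'.
leaf margin serrate: derived state 'present' in Alpha, Eta, and Theta only — synapomorphy for {Alpha, Eta, Theta}.
fruit dehiscent (derived state 'present') is shared by Alpha and Theta — a synapomorphy uniting that clade.
lateral line (derived state 'absent') is unique to Theta (autapomorphy; uninformative for grouping).
Most parsimonious ingroup topology: ((Eta,(Alpha,Theta)),Delta).
Theta and Alpha form a cherry on this tree, so they are sister taxa.

Alpha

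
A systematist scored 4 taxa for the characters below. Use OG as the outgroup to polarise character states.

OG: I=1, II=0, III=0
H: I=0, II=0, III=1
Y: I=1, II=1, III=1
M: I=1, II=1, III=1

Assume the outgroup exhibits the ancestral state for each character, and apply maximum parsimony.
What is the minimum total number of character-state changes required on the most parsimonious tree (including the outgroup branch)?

Character polarity is set by the outgroup: the derived state is whichever differs from the outgroup's state, so for I the derived state is '0', and for the remaining characters it is '1'.
I (derived state '0') is unique to H (autapomorphy; uninformative for grouping).
Only M and Y show the derived state '1' for II, supporting them as a clade.
All ingroup taxa share the derived state '1' for III; it defines the ingroup but does not resolve relationships within it.
Most parsimonious ingroup topology: (H,(Y,M)).
Changes per character on this tree: I: 1; II: 1; III: 1.
Total = 3.

3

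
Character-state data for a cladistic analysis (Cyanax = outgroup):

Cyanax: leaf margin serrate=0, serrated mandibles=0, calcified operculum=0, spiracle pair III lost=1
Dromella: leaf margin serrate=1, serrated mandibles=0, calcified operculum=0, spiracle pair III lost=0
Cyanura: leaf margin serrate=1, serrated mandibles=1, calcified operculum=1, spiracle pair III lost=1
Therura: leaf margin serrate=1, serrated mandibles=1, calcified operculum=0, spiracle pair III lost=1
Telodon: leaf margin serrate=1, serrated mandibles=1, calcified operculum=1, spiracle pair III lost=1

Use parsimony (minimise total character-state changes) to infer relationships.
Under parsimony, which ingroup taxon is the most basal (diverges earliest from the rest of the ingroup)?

Dromella

Character polarity is set by the outgroup: the derived state is whichever differs from the outgroup's state, so for spiracle pair III lost the derived state is '0', and for the remaining characters it is '1'.
leaf margin serrate (derived state '1') is shared by all ingroup taxa — unites the whole ingroup.
serrated mandibles: derived state '1' in Cyanura, Telodon, and Therura only — synapomorphy for {Cyanura, Telodon, Therura}.
calcified operculum (derived state '1') is shared by Cyanura and Telodon — a synapomorphy uniting that clade.
spiracle pair III lost (derived state '0') is unique to Dromella (autapomorphy; uninformative for grouping).
Most parsimonious ingroup topology: ((Therura,(Cyanura,Telodon)),Dromella).
Dromella is sister to the clade containing all other ingroup taxa, so it is the earliest-diverging (most basal) ingroup lineage.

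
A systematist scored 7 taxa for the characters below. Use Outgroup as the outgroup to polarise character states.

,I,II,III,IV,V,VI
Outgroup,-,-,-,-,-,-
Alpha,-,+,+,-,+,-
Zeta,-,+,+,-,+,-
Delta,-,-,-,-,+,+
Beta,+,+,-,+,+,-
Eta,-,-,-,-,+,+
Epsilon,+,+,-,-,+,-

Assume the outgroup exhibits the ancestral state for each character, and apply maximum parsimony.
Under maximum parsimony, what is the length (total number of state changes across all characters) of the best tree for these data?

The outgroup has state '-' for every character, so '+' is the derived state throughout.
Only Beta and Epsilon show the derived state '+' for I, supporting them as a clade.
Only Alpha, Beta, Epsilon, and Zeta show the derived state '+' for II, supporting them as a clade.
III: derived state '+' in Alpha and Zeta only — synapomorphy for {Alpha, Zeta}.
IV: derived state '+' in Beta only — an autapomorphy, so it tells us nothing about relationships among taxa.
All ingroup taxa share the derived state '+' for V; it defines the ingroup but does not resolve relationships within it.
VI: derived state '+' in Delta and Eta only — synapomorphy for {Delta, Eta}.
Most parsimonious ingroup topology: (((Alpha,Zeta),(Beta,Epsilon)),(Delta,Eta)).
Changes per character on this tree: I: 1; II: 1; III: 1; IV: 1; V: 1; VI: 1.
Total = 6.

6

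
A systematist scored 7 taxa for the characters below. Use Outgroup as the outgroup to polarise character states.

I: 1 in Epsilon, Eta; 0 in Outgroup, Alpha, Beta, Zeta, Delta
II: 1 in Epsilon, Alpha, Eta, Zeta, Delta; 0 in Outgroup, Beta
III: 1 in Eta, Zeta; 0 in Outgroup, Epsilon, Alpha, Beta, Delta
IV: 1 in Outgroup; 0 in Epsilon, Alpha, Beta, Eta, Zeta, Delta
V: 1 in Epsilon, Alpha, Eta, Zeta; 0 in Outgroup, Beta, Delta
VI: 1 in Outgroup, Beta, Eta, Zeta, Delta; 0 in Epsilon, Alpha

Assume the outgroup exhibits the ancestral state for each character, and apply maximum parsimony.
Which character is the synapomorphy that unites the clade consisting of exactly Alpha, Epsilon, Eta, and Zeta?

V

Character polarity is set by the outgroup: the derived state is whichever differs from the outgroup's state, so for IV, VI the derived state is '0', and for the remaining characters it is '1'.
I groups Epsilon and Eta, which is incompatible with the clades supported by the remaining characters; treating it as convergent (homoplasy) costs fewer steps than any alternative tree.
II: derived state '1' in Alpha, Delta, Epsilon, Eta, and Zeta only — synapomorphy for {Alpha, Delta, Epsilon, Eta, Zeta}.
III (derived state '1') is shared by Eta and Zeta — a synapomorphy uniting that clade.
IV (derived state '0') is shared by all ingroup taxa — unites the whole ingroup.
Only Alpha, Epsilon, Eta, and Zeta show the derived state '1' for V, supporting them as a clade.
VI (derived state '0') is shared by Alpha and Epsilon — a synapomorphy uniting that clade.
Most parsimonious ingroup topology: ((((Epsilon,Alpha),(Eta,Zeta)),Delta),Beta).
The clade {Alpha, Epsilon, Eta, Zeta} is supported by V: its derived state '1' occurs in exactly those taxa and in no other taxon (including the outgroup).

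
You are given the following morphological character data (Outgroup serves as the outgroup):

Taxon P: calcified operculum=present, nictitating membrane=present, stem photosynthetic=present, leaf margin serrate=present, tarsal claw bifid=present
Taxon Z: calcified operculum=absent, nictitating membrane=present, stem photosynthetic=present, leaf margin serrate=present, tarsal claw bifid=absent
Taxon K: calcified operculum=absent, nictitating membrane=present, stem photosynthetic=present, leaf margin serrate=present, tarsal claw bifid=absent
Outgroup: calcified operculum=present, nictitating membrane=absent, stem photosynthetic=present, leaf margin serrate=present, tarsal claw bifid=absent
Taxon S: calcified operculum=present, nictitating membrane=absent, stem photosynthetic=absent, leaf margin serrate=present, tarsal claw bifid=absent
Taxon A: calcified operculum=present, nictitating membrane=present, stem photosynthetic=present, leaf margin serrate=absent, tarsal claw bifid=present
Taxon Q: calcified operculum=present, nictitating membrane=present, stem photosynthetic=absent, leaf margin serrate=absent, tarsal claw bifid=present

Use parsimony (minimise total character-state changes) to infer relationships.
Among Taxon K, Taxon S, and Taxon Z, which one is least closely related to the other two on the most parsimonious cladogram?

Taxon S

Character polarity is set by the outgroup: the derived state is whichever differs from the outgroup's state, so for calcified operculum, stem photosynthetic, leaf margin serrate the derived state is 'absent', and for the remaining characters it is 'present'.
calcified operculum (derived state 'absent') is shared by Taxon K and Taxon Z — a synapomorphy uniting that clade.
nictitating membrane: derived state 'present' in Taxon A, Taxon K, Taxon P, Taxon Q, and Taxon Z only — synapomorphy for {Taxon A, Taxon K, Taxon P, Taxon Q, Taxon Z}.
stem photosynthetic (state 'absent') occurs in Taxon Q and Taxon S but conflicts with the nesting implied by the other characters — most parsimoniously interpreted as homoplasy.
leaf margin serrate (derived state 'absent') is shared by Taxon A and Taxon Q — a synapomorphy uniting that clade.
tarsal claw bifid: derived state 'present' in Taxon A, Taxon P, and Taxon Q only — synapomorphy for {Taxon A, Taxon P, Taxon Q}.
Most parsimonious ingroup topology: ((((Taxon A,Taxon Q),Taxon P),(Taxon Z,Taxon K)),Taxon S).
Taxon Z and Taxon K share a more recent common ancestor with each other than either does with Taxon S, so Taxon S is the least closely related of the three.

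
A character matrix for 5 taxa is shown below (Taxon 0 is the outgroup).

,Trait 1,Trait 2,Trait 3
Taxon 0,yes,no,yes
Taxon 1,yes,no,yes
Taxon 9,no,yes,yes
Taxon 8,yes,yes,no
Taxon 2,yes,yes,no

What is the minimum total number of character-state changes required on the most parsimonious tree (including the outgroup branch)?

3

Character polarity is set by the outgroup: the derived state is whichever differs from the outgroup's state, so for Trait 1, Trait 3 the derived state is 'no', and for the remaining characters it is 'yes'.
Trait 1: derived state 'no' in Taxon 9 only — an autapomorphy, so it tells us nothing about relationships among taxa.
Only Taxon 2, Taxon 8, and Taxon 9 show the derived state 'yes' for Trait 2, supporting them as a clade.
Trait 3: derived state 'no' in Taxon 2 and Taxon 8 only — synapomorphy for {Taxon 2, Taxon 8}.
Most parsimonious ingroup topology: (Taxon 1,(Taxon 9,(Taxon 8,Taxon 2))).
Changes per character on this tree: Trait 1: 1; Trait 2: 1; Trait 3: 1.
Total = 3.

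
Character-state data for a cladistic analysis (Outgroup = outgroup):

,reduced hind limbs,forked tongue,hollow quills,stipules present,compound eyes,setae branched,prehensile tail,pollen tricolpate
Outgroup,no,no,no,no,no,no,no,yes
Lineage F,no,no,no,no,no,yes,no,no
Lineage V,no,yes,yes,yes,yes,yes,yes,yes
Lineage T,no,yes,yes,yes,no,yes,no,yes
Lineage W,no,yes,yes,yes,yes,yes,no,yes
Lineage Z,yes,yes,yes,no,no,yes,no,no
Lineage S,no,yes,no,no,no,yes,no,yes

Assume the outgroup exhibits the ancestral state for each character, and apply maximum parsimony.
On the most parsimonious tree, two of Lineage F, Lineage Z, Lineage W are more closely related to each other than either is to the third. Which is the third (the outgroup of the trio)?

Lineage F

Character polarity is set by the outgroup: the derived state is whichever differs from the outgroup's state, so for pollen tricolpate the derived state is 'no', and for the remaining characters it is 'yes'.
reduced hind limbs (derived state 'yes') is unique to Lineage Z (autapomorphy; uninformative for grouping).
Only Lineage S, Lineage T, Lineage V, Lineage W, and Lineage Z show the derived state 'yes' for forked tongue, supporting them as a clade.
hollow quills (derived state 'yes') is shared by Lineage T, Lineage V, Lineage W, and Lineage Z — a synapomorphy uniting that clade.
stipules present: derived state 'yes' in Lineage T, Lineage V, and Lineage W only — synapomorphy for {Lineage T, Lineage V, Lineage W}.
compound eyes (derived state 'yes') is shared by Lineage V and Lineage W — a synapomorphy uniting that clade.
All ingroup taxa share the derived state 'yes' for setae branched; it defines the ingroup but does not resolve relationships within it.
prehensile tail: derived state 'yes' in Lineage V only — an autapomorphy, so it tells us nothing about relationships among taxa.
pollen tricolpate (state 'no') occurs in Lineage F and Lineage Z but conflicts with the nesting implied by the other characters — most parsimoniously interpreted as homoplasy.
Most parsimonious ingroup topology: (Lineage F,((((Lineage V,Lineage W),Lineage T),Lineage Z),Lineage S)).
Lineage Z and Lineage W share a more recent common ancestor with each other than either does with Lineage F, so Lineage F is the least closely related of the three.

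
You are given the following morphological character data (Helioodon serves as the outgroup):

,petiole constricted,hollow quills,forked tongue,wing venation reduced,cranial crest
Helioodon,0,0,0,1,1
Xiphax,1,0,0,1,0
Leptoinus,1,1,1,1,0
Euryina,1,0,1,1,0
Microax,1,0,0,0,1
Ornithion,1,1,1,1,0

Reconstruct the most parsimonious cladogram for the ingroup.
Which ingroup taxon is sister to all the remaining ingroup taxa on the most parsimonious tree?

Microax

Character polarity is set by the outgroup: the derived state is whichever differs from the outgroup's state, so for wing venation reduced, cranial crest the derived state is '0', and for the remaining characters it is '1'.
All ingroup taxa share the derived state '1' for petiole constricted; it defines the ingroup but does not resolve relationships within it.
Only Leptoinus and Ornithion show the derived state '1' for hollow quills, supporting them as a clade.
Only Euryina, Leptoinus, and Ornithion show the derived state '1' for forked tongue, supporting them as a clade.
wing venation reduced (derived state '0') is unique to Microax (autapomorphy; uninformative for grouping).
cranial crest (derived state '0') is shared by Euryina, Leptoinus, Ornithion, and Xiphax — a synapomorphy uniting that clade.
Most parsimonious ingroup topology: ((Xiphax,((Leptoinus,Ornithion),Euryina)),Microax).
Microax is sister to the clade containing all other ingroup taxa, so it is the earliest-diverging (most basal) ingroup lineage.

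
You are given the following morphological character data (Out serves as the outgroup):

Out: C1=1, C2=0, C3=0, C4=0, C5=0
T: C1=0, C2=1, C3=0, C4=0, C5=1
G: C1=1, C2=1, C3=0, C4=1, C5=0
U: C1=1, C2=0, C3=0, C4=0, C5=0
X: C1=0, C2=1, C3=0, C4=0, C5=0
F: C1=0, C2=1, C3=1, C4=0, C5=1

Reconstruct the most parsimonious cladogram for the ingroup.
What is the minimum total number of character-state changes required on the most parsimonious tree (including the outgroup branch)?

5

Character polarity is set by the outgroup: the derived state is whichever differs from the outgroup's state, so for C1 the derived state is '0', and for the remaining characters it is '1'.
C1 (derived state '0') is shared by F, T, and X — a synapomorphy uniting that clade.
C2: derived state '1' in F, G, T, and X only — synapomorphy for {F, G, T, X}.
C3 (derived state '1') is unique to F (autapomorphy; uninformative for grouping).
C4: derived state '1' in G only — an autapomorphy, so it tells us nothing about relationships among taxa.
C5 (derived state '1') is shared by F and T — a synapomorphy uniting that clade.
Most parsimonious ingroup topology: ((((T,F),X),G),U).
Changes per character on this tree: C1: 1; C2: 1; C3: 1; C4: 1; C5: 1.
Total = 5.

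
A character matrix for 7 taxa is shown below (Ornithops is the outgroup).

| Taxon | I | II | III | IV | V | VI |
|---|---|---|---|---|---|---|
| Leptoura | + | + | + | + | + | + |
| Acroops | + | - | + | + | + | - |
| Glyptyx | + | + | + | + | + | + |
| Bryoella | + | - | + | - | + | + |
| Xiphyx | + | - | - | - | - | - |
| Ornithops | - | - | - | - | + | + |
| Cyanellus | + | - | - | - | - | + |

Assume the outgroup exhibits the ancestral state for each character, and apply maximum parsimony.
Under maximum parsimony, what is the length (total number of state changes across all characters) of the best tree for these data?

Character polarity is set by the outgroup: the derived state is whichever differs from the outgroup's state, so for V, VI the derived state is '-', and for the remaining characters it is '+'.
All ingroup taxa share the derived state '+' for I; it defines the ingroup but does not resolve relationships within it.
II: derived state '+' in Glyptyx and Leptoura only — synapomorphy for {Glyptyx, Leptoura}.
Only Acroops, Bryoella, Glyptyx, and Leptoura show the derived state '+' for III, supporting them as a clade.
IV (derived state '+') is shared by Acroops, Glyptyx, and Leptoura — a synapomorphy uniting that clade.
V (derived state '-') is shared by Cyanellus and Xiphyx — a synapomorphy uniting that clade.
VI (state '-') occurs in Acroops and Xiphyx but conflicts with the nesting implied by the other characters — most parsimoniously interpreted as homoplasy.
Most parsimonious ingroup topology: ((Cyanellus,Xiphyx),(Bryoella,((Leptoura,Glyptyx),Acroops))).
Changes per character on this tree: I: 1; II: 1; III: 1; IV: 1; V: 1; VI: 2.
Total = 7.

7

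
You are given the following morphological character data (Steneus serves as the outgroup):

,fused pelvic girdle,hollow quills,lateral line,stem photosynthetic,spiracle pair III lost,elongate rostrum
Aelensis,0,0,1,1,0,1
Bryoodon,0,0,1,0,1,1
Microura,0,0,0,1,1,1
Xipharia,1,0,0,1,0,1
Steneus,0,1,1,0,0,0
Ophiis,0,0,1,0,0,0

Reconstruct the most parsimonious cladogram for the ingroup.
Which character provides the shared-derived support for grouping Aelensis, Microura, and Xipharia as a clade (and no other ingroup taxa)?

stem photosynthetic

Character polarity is set by the outgroup: the derived state is whichever differs from the outgroup's state, so for hollow quills, lateral line the derived state is '0', and for the remaining characters it is '1'.
fused pelvic girdle (derived state '1') is unique to Xipharia (autapomorphy; uninformative for grouping).
All ingroup taxa share the derived state '0' for hollow quills; it defines the ingroup but does not resolve relationships within it.
lateral line: derived state '0' in Microura and Xipharia only — synapomorphy for {Microura, Xipharia}.
stem photosynthetic: derived state '1' in Aelensis, Microura, and Xipharia only — synapomorphy for {Aelensis, Microura, Xipharia}.
spiracle pair III lost (state '1') occurs in Bryoodon and Microura but conflicts with the nesting implied by the other characters — most parsimoniously interpreted as homoplasy.
elongate rostrum (derived state '1') is shared by Aelensis, Bryoodon, Microura, and Xipharia — a synapomorphy uniting that clade.
Most parsimonious ingroup topology: ((((Xipharia,Microura),Aelensis),Bryoodon),Ophiis).
The clade {Aelensis, Microura, Xipharia} is supported by stem photosynthetic: its derived state '1' occurs in exactly those taxa and in no other taxon (including the outgroup).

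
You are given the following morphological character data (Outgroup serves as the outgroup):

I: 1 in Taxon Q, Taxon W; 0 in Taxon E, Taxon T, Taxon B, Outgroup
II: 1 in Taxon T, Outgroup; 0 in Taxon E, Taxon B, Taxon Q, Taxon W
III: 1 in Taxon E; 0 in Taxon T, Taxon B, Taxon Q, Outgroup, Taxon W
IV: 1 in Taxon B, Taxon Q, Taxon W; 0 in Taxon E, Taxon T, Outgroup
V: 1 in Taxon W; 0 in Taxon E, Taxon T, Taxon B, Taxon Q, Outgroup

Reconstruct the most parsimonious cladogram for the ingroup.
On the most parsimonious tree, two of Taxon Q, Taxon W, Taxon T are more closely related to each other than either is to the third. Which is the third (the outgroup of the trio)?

Taxon T

Character polarity is set by the outgroup: the derived state is whichever differs from the outgroup's state, so for II the derived state is '0', and for the remaining characters it is '1'.
I: derived state '1' in Taxon Q and Taxon W only — synapomorphy for {Taxon Q, Taxon W}.
II: derived state '0' in Taxon B, Taxon E, Taxon Q, and Taxon W only — synapomorphy for {Taxon B, Taxon E, Taxon Q, Taxon W}.
III (derived state '1') is unique to Taxon E (autapomorphy; uninformative for grouping).
IV (derived state '1') is shared by Taxon B, Taxon Q, and Taxon W — a synapomorphy uniting that clade.
V: derived state '1' in Taxon W only — an autapomorphy, so it tells us nothing about relationships among taxa.
Most parsimonious ingroup topology: (Taxon T,(((Taxon Q,Taxon W),Taxon B),Taxon E)).
Taxon W and Taxon Q share a more recent common ancestor with each other than either does with Taxon T, so Taxon T is the least closely related of the three.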